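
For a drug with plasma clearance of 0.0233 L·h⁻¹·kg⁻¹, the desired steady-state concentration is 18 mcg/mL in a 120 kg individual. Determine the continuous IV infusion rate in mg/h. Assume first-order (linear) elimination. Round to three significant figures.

50.3 mg/h

CL = 0.0233 L·h⁻¹·kg⁻¹ × 120 kg = 2.796 L/h
R₀ = 2.796 × 18 = 50.33 mg/h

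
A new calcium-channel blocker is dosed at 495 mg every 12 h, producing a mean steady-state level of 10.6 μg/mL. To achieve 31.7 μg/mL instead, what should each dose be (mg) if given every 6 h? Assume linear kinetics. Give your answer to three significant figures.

With linear kinetics, Css is proportional to dose rate (D/τ) at fixed clearance.
D₂ = D₁ × (Css,target / Css,current) × (τ₂/τ₁) = 495 × (31.7/10.6) × (6/12) = 740.2 mg

740 mg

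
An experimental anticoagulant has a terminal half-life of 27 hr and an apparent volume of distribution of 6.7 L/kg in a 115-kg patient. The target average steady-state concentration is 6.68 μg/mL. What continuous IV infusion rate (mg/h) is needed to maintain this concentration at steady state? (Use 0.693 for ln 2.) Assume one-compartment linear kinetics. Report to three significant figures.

Total Vd = 6.7 × 115 = 770.5 L
k = 0.693/27 = 0.02567 h⁻¹, so CL = k·Vd = 0.02567 × 770.5 = 19.78 L/h
Infusion rate = CL × Css = 19.78 × 6.68 = 132.1 mg/h

132 mg/h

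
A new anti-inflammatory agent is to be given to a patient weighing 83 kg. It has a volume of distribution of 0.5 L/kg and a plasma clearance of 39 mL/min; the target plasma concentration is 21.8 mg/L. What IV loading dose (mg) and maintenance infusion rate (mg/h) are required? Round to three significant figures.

(a) 905 mg; (b) 51.0 mg/h

Total Vd = 0.5 × 83 = 41.50 L
LD = Vd · C_target = 41.50 × 21.8 = 904.7 mg
CL = 39 mL/min = 39 × 0.06 = 2.340 L/h
Maintenance: replace elimination → rate = CL × Css = 2.340 × 21.8 = 51.01 mg/h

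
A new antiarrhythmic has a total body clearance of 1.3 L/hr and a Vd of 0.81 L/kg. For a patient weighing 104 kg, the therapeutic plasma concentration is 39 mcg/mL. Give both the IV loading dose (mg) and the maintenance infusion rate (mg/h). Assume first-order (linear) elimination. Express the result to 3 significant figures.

(a) 3290 mg; (b) 50.7 mg/h

Vd = 0.81 L/kg × 104 kg = 84.24 L
Loading: fill Vd to C_target → 84.24 L × 39 mg/L = 3285 mg
Maintenance infusion rate = CL × Css = 1.300 × 39 = 50.70 mg/h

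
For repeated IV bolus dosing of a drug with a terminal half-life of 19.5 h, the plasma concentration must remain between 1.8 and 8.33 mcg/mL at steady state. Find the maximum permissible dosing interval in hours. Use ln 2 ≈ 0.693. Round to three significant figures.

k = 0.693 / t½ = 0.693 / 19.5 = 0.03554 h⁻¹
Between IV bolus doses, concentration decays as C = C₀·e^(−kτ), so C_peak/C_trough = e^(kτ).
τ_max = ln(C_peak/C_trough) / k = ln(8.33/1.8) / 0.03554 = 1.532 / 0.03554 = 43.11 h

43.1 h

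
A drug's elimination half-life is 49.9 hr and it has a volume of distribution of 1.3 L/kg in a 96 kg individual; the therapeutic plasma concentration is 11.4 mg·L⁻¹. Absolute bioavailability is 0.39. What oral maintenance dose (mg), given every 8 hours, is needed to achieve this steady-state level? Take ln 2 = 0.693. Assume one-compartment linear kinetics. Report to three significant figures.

405 mg

Vd(total) = 96 kg × 1.3 L/kg = 124.8 L
CL = ln 2 · Vd / t½ = 0.693 × 124.8 / 49.9 = 1.733 L/h
D = CL × Css × τ / F = 1.733 × 11.4 × 8 / 0.39 = 405.3 mg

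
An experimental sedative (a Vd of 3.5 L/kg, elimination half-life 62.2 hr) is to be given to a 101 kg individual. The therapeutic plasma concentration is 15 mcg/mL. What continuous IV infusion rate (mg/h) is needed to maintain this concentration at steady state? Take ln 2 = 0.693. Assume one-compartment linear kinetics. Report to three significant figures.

59.1 mg/h

Total Vd = 3.5 × 101 = 353.5 L
k = 0.693/62.2 = 0.01114 h⁻¹, so CL = k·Vd = 0.01114 × 353.5 = 3.938 L/h
Infusion rate = CL × Css = 3.938 × 15 = 59.07 mg/h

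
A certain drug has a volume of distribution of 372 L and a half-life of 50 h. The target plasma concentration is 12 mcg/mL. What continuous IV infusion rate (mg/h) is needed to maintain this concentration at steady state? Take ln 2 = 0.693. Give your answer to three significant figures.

CL = 0.693 × Vd / t½ = 0.693 × 372.0 / 50 = 5.156 L/h
Infusion rate = CL × Css = 5.156 × 12 = 61.87 mg/h

61.9 mg/h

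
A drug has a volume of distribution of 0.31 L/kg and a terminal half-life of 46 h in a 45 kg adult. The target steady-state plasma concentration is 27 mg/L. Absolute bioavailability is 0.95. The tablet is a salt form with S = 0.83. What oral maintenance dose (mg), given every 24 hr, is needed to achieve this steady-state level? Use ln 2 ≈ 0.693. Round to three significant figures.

173 mg

Total Vd = 0.31 × 45 = 13.95 L
k = 0.693/46 = 0.01507 h⁻¹, so CL = k·Vd = 0.01507 × 13.95 = 0.2102 L/h
D = CL × Css × τ / F / S = 0.2102 × 27 × 24 / 0.95 / 0.83 = 172.7 mg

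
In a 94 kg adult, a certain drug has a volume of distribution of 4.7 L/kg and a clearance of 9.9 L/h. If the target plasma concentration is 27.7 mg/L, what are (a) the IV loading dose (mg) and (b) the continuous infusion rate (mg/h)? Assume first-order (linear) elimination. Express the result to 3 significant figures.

Vd = 4.7 L/kg × 94 kg = 441.8 L
LD = Vd · C_target = 441.8 × 27.7 = 12240 mg
Maintenance: replace elimination → rate = CL × Css = 9.900 × 27.7 = 274.2 mg/h

(a) 12200 mg; (b) 274 mg/h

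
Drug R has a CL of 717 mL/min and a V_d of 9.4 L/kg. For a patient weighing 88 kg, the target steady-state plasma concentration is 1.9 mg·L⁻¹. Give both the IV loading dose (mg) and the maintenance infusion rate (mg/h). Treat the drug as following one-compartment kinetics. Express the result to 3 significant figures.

(a) 1570 mg; (b) 81.7 mg/h

Total Vd = 9.4 × 88 = 827.2 L
Loading dose = Vd × C = 827.2 × 1.9 = 1572 mg
CL = 717 mL/min × 60/1000 = 43.02 L/h
Maintenance infusion rate = CL × Css = 43.02 × 1.9 = 81.74 mg/h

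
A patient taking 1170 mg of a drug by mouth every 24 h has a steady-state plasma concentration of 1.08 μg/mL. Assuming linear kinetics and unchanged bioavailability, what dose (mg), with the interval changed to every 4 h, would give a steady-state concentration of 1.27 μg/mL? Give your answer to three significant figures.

For first-order elimination, Css ∝ F·D/(CL·τ); F and CL are unchanged, so Css ∝ D/τ.
D₂ = D₁ × (Css,target / Css,current) × (τ₂/τ₁) = 1170 × (1.27/1.08) × (4/24) = 229.3 mg

229 mg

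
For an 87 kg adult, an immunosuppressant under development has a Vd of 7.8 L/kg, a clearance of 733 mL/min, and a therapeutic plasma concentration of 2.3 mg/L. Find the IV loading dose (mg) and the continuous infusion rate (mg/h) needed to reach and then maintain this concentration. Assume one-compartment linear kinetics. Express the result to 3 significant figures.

Vd = 7.8 L/kg × 87 kg = 678.6 L
Loading dose = Vd × C = 678.6 × 2.3 = 1561 mg
Convert clearance: 733 mL/min × 60 min/h ÷ 1000 mL/L = 43.98 L/h
Maintenance: replace elimination → rate = CL × Css = 43.98 × 2.3 = 101.2 mg/h

(a) 1560 mg; (b) 101 mg/h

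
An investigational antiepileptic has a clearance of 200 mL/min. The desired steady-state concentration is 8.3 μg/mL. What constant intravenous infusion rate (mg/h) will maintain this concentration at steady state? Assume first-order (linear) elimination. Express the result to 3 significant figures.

99.6 mg/h

CL = 200 mL/min = 200 × 0.06 = 12.00 L/h
R₀ = 12.00 × 8.3 = 99.60 mg/h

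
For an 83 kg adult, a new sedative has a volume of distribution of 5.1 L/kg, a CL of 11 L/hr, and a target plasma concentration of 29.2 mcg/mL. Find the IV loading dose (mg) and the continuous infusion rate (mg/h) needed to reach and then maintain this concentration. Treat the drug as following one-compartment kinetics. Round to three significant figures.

(a) 12400 mg; (b) 321 mg/h

Total Vd = 5.1 × 83 = 423.3 L
Loading: fill Vd to C_target → 423.3 L × 29.2 mg/L = 12360 mg
Infusion rate = 11.00 L/h × 29.2 mg/L = 321.2 mg/h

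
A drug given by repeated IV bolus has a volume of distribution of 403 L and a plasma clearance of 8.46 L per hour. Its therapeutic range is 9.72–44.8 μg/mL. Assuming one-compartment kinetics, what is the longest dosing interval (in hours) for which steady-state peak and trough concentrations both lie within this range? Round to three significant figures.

72.8 h

k = CL / Vd = 8.460 / 403.0 = 0.02099 h⁻¹
Between IV bolus doses, concentration decays as C = C₀·e^(−kτ), so C_peak/C_trough = e^(kτ).
τ_max = ln(C_peak/C_trough) / k = ln(44.8/9.72) / 0.02099 = 1.528 / 0.02099 = 72.80 h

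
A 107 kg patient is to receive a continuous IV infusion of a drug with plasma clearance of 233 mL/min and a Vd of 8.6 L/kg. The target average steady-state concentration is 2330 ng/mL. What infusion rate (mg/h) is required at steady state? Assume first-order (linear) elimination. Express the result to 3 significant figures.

Convert clearance: 233 mL/min × 60 min/h ÷ 1000 mL/L = 13.98 L/h
C = 2330 ng/mL = 2.330 mg/L
Rate = CL × Css = 13.98 × 2.33 = 32.57 mg/h

32.6 mg/h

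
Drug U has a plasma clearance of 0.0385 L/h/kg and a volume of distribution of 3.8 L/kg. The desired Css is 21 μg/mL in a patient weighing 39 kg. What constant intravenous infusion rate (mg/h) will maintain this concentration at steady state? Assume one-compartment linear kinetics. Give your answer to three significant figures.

31.5 mg/h

CL = 0.0385 L/h/kg × 39 kg = 1.502 L/h
R₀ = 1.502 × 21 = 31.54 mg/h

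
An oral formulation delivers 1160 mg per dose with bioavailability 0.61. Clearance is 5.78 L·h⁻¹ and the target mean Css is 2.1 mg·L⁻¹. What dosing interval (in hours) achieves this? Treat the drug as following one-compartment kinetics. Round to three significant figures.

58.3 h

F·D/τ = CL·Css → τ = F·D / (CL·Css).
τ = 0.61 × 1160 / (5.78 × 2.1) = 58.30 h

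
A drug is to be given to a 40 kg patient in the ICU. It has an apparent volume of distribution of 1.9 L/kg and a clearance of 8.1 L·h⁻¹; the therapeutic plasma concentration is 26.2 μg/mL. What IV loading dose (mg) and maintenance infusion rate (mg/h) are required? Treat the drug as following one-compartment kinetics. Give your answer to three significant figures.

(a) 1990 mg; (b) 212 mg/h

Vd = 1.9 L/kg × 40 kg = 76.00 L
LD = Vd · C_target = 76.00 × 26.2 = 1991 mg
Maintenance infusion rate = CL × Css = 8.100 × 26.2 = 212.2 mg/h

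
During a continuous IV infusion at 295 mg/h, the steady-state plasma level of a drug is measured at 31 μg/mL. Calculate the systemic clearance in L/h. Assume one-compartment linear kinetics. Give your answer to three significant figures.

At steady state, infusion rate = CL × Css, so CL = rate / Css.
CL = 295 / 31 = 9.516 L/h

9.52 L/h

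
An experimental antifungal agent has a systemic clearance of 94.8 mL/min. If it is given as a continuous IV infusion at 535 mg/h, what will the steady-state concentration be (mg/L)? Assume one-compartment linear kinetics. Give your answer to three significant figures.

94.1 mg/L

CL = 94.8 mL/min × 60/1000 = 5.688 L/h
Css = rate / CL = 535 / 5.688 = 94.06 mg/L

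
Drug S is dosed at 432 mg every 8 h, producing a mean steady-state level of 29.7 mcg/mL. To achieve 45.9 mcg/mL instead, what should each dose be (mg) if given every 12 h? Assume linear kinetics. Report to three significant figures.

For first-order elimination, Css ∝ F·D/(CL·τ); F and CL are unchanged, so Css ∝ D/τ.
D₂ = D₁ × (Css,target / Css,current) × (τ₂/τ₁) = 432 × (45.9/29.7) × (12/8) = 1001 mg

1000 mg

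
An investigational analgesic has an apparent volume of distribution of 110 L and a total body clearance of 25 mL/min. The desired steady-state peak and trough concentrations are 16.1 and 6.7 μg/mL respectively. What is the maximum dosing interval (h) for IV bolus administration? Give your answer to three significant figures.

CL = 25 mL/min × 60/1000 = 1.500 L/h
k = CL / Vd = 1.500 / 110.0 = 0.01364 h⁻¹
Between IV bolus doses, concentration decays as C = C₀·e^(−kτ), so C_peak/C_trough = e^(kτ).
τ_max = ln(C_peak/C_trough) / k = ln(16.1/6.7) / 0.01364 = 0.8767 / 0.01364 = 64.27 h

64.3 h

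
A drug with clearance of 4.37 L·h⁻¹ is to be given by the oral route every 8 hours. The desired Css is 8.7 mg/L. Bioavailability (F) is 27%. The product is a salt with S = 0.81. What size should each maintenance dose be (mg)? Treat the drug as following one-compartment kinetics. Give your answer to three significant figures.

At steady state, dose per interval replaces the amount cleared in that interval: F·S·D/τ = CL·Css.
D = CL × Css × τ / F / S = 4.370 × 8.7 × 8 / 0.27 / 0.81 = 1391 mg

1390 mg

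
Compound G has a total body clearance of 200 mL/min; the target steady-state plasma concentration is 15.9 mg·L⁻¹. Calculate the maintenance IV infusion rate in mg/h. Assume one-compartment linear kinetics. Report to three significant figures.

CL = 200 mL/min = 200 × 0.06 = 12.00 L/h
R₀ = 12.00 × 15.9 = 190.8 mg/h

191 mg/h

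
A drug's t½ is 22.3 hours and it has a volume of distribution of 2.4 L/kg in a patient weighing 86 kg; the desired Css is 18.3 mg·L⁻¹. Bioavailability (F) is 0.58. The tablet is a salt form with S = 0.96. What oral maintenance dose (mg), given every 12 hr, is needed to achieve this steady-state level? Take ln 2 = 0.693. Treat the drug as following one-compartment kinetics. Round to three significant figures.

Total Vd = 2.4 × 86 = 206.4 L
k = 0.693/22.3 = 0.03108 h⁻¹, so CL = k·Vd = 0.03108 × 206.4 = 6.415 L/h
D = CL × Css × τ / F / S = 6.415 × 18.3 × 12 / 0.58 / 0.96 = 2530 mg

2530 mg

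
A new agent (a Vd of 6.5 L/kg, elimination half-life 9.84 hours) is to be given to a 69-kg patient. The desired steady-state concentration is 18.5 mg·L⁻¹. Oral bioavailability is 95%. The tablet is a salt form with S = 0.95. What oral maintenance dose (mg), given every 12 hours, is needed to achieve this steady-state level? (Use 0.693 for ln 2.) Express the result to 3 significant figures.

7770 mg

Vd = 6.5 L/kg × 69 kg = 448.5 L
CL = ln 2 · Vd / t½ = 0.693 × 448.5 / 9.84 = 31.59 L/h
D = CL × Css × τ / F / S = 31.59 × 18.5 × 12 / 0.95 / 0.95 = 7771 mg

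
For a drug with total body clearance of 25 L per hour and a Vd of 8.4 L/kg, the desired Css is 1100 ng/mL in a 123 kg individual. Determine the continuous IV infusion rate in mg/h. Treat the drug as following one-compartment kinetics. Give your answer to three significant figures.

C = 1100 ng/mL = 1.100 mg/L
Rate = CL × Css = 25.00 × 1.1 = 27.50 mg/h

27.5 mg/h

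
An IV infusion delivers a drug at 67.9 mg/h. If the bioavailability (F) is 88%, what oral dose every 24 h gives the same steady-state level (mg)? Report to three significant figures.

To maintain the same Css, the systemic dosing rate must be unchanged: F·D/τ = infusion rate.
D = rate × τ / F = 67.9 × 24 / 0.88 = 1852 mg

1850 mg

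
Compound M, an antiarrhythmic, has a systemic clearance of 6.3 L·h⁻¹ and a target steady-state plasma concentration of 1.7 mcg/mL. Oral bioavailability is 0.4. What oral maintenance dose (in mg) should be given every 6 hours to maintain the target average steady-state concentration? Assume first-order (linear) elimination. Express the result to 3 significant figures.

161 mg

At steady state, dose per interval replaces the amount cleared in that interval: F·D/τ = CL·Css.
D = CL × Css × τ / F = 6.300 × 1.7 × 6 / 0.4 = 160.7 mg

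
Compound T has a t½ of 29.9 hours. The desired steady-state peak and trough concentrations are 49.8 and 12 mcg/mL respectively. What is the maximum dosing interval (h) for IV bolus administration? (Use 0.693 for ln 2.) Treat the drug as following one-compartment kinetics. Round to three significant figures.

k = 0.693 / t½ = 0.693 / 29.9 = 0.02318 h⁻¹
Between IV bolus doses, concentration decays as C = C₀·e^(−kτ), so C_peak/C_trough = e^(kτ).
τ_max = ln(C_peak/C_trough) / k = ln(49.8/12) / 0.02318 = 1.423 / 0.02318 = 61.39 h

61.4 h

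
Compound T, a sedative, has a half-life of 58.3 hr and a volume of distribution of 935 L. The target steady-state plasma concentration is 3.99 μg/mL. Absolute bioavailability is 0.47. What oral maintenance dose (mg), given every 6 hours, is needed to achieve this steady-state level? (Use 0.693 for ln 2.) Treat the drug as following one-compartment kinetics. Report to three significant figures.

566 mg

CL = 0.693 × Vd / t½ = 0.693 × 935.0 / 58.3 = 11.11 L/h
D = CL × Css × τ / F = 11.11 × 3.99 × 6 / 0.47 = 565.9 mg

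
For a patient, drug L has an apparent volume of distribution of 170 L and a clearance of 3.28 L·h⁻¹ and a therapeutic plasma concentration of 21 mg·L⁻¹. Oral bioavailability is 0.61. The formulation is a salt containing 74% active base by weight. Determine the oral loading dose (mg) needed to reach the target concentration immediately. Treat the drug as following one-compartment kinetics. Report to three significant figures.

LD = Vd × C / F / S = 170.0 × 21.00 / 0.61 / 0.74 = 7909 mg

7910 mg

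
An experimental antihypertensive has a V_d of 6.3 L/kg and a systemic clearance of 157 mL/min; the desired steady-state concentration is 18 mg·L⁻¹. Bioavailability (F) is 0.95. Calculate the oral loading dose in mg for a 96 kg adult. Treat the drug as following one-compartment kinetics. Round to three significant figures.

Vd(total) = 96 kg × 6.3 L/kg = 604.8 L
The loading dose fills Vd to the target concentration.
LD = Vd × C / F = 604.8 × 18.00 / 0.95 = 11460 mg

11500 mg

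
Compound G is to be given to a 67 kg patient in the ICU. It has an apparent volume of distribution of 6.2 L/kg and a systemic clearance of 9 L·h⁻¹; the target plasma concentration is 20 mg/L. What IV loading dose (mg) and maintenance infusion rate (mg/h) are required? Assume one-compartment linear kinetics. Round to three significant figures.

Vd = 6.2 L/kg × 67 kg = 415.4 L
Loading dose = Vd × C = 415.4 × 20 = 8308 mg
Maintenance infusion rate = CL × Css = 9.000 × 20 = 180.0 mg/h

(a) 8310 mg; (b) 180 mg/h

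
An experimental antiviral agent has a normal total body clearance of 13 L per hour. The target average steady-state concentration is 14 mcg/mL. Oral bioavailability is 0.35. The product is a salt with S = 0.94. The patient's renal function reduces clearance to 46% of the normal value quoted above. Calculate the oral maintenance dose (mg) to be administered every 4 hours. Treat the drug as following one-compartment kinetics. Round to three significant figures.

1020 mg

Patient clearance = 0.46 × 13.00 = 5.980 L/h
At steady state, dose per interval replaces the amount cleared in that interval: F·S·D/τ = CL·Css.
D = CL × Css × τ / F / S = 5.980 × 14 × 4 / 0.35 / 0.94 = 1018 mg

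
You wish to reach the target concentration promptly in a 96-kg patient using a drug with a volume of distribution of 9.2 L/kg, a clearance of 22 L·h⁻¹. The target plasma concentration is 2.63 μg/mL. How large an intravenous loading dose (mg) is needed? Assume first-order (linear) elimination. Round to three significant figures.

Vd = 9.2 L/kg × 96 kg = 883.2 L
LD = Vd × C = 883.2 × 2.630 = 2323 mg

2320 mg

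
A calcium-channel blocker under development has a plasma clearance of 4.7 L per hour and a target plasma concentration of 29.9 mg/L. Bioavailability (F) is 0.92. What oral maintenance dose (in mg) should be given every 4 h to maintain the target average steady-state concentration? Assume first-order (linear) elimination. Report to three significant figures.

611 mg

At steady state, dose per interval replaces the amount cleared in that interval: F·D/τ = CL·Css.
D = CL × Css × τ / F = 4.700 × 29.9 × 4 / 0.92 = 611.0 mg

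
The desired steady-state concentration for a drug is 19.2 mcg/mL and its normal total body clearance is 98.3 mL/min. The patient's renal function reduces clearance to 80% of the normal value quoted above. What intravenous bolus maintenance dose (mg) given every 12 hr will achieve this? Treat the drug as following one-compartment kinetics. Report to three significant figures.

CL = 98.3 mL/min = 98.3 × 0.06 = 5.898 L/h
Patient clearance = 0.8 × 5.898 = 4.718 L/h
At steady state, dose per interval replaces the amount cleared in that interval: D/τ = CL·Css.
D = CL × Css × τ = 4.718 × 19.2 × 12 = 1087 mg

1090 mg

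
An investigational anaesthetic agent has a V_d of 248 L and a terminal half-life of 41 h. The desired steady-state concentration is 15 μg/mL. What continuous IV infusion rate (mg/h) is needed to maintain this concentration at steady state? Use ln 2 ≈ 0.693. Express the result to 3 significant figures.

k = 0.693/41 = 0.01690 h⁻¹, so CL = k·Vd = 0.01690 × 248.0 = 4.191 L/h
Infusion rate = CL × Css = 4.191 × 15 = 62.87 mg/h

62.9 mg/h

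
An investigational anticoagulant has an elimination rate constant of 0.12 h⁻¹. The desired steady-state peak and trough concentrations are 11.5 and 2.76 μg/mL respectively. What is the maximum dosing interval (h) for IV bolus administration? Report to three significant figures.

Between IV bolus doses, concentration decays as C = C₀·e^(−kτ), so C_peak/C_trough = e^(kτ).
τ_max = ln(C_peak/C_trough) / k = ln(11.5/2.76) / 0.1200 = 1.427 / 0.1200 = 11.89 h

11.9 h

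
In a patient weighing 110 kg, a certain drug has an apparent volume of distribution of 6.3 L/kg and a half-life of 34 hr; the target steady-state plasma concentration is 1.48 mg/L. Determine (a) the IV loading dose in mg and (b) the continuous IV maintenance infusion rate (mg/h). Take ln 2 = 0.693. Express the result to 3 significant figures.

(a) 1030 mg; (b) 20.9 mg/h

Vd = 6.3 L/kg × 110 kg = 693.0 L
LD = Vd × C = 693.0 × 1.48 = 1026 mg
CL = 0.693 × Vd / t½ = 0.693 × 693.0 / 34 = 14.12 L/h
Infusion rate = CL × Css = 14.12 × 1.48 = 20.90 mg/h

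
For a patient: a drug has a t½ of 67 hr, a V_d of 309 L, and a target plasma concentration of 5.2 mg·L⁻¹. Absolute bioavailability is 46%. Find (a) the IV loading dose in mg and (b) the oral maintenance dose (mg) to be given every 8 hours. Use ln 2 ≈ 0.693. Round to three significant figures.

(a) 1610 mg; (b) 289 mg

LD = Vd × C = 309.0 × 5.2 = 1607 mg
CL = 0.693 × Vd / t½ = 0.693 × 309.0 / 67 = 3.196 L/h
D = CL × Css × τ / F = 3.196 × 5.2 × 8 / 0.46 = 289.0 mg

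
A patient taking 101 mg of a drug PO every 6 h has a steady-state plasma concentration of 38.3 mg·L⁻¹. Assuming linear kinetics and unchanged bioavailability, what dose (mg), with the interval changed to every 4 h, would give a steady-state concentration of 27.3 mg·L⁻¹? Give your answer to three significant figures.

With linear kinetics, Css is proportional to dose rate (D/τ) at fixed clearance.
D₂ = D₁ × (Css,target / Css,current) × (τ₂/τ₁) = 101 × (27.3/38.3) × (4/6) = 47.99 mg

48.0 mg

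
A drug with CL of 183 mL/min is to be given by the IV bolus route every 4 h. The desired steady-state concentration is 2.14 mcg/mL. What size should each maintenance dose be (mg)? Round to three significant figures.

94.0 mg

Convert clearance: 183 mL/min × 60 min/h ÷ 1000 mL/L = 10.98 L/h
D = CL × Css × τ = 10.98 × 2.14 × 4 = 93.99 mg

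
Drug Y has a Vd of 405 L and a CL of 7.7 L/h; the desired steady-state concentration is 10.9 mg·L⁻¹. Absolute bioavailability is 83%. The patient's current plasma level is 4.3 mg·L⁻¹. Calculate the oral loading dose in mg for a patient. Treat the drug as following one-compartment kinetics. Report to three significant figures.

3220 mg

Concentration deficit ΔC = 10.9 − 4.3 = 6.600 mg/L
LD = Vd × ΔC / F = 405.0 × 6.600 / 0.83 = 3220 mg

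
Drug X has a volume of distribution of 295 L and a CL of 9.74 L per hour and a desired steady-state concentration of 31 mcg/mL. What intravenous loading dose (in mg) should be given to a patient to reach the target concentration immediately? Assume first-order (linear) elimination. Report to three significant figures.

LD = Vd × C = 295.0 × 31.00 = 9145 mg

9150 mg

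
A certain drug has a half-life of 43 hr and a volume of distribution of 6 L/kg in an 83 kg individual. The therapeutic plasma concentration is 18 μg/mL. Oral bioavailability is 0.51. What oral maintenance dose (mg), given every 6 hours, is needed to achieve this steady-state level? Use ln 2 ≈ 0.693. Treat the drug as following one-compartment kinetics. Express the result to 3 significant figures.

Vd(total) = 83 kg × 6 L/kg = 498.0 L
k = 0.693/43 = 0.01612 h⁻¹, so CL = k·Vd = 0.01612 × 498.0 = 8.028 L/h
D = CL × Css × τ / F = 8.028 × 18 × 6 / 0.51 = 1700 mg

1700 mg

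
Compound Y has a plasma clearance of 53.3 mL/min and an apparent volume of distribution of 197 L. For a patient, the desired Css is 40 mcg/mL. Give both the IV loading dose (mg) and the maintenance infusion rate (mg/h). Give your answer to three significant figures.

Loading: fill Vd to C_target → 197.0 L × 40 mg/L = 7880 mg
Convert clearance: 53.3 mL/min × 60 min/h ÷ 1000 mL/L = 3.198 L/h
Maintenance infusion rate = CL × Css = 3.198 × 40 = 127.9 mg/h

(a) 7880 mg; (b) 128 mg/h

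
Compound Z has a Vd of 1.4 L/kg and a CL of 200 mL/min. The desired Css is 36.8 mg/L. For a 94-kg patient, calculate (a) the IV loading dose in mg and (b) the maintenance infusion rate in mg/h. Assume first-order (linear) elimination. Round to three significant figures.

Total Vd = 1.4 × 94 = 131.6 L
LD = Vd · C_target = 131.6 × 36.8 = 4843 mg
CL = 200 mL/min × 60/1000 = 12.00 L/h
Infusion rate = 12.00 L/h × 36.8 mg/L = 441.6 mg/h

(a) 4840 mg; (b) 442 mg/h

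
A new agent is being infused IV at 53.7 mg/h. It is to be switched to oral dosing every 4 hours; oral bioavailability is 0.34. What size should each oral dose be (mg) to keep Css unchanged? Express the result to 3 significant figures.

632 mg

To maintain the same Css, the systemic dosing rate must be unchanged: F·D/τ = infusion rate.
D = rate × τ / F = 53.7 × 4 / 0.34 = 631.8 mg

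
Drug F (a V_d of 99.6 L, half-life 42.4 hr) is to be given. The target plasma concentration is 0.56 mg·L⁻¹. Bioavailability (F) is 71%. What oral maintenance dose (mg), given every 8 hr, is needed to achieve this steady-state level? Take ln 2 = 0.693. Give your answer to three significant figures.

CL = ln 2 · Vd / t½ = 0.693 × 99.60 / 42.4 = 1.628 L/h
D = CL × Css × τ / F = 1.628 × 0.56 × 8 / 0.71 = 10.27 mg

10.3 mg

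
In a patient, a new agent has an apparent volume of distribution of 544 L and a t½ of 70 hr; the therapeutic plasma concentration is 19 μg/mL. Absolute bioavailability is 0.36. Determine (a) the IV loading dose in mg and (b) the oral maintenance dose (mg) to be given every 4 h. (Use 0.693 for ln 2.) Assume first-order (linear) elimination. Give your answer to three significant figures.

LD = Vd × C = 544.0 × 19 = 10340 mg
CL = 0.693 × Vd / t½ = 0.693 × 544.0 / 70 = 5.386 L/h
D = CL × Css × τ / F = 5.386 × 19 × 4 / 0.36 = 1137 mg

(a) 10300 mg; (b) 1140 mg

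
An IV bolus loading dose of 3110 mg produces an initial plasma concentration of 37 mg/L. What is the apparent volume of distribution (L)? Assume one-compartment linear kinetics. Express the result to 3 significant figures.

Immediately after an IV bolus, C₀ = Dose / Vd, so Vd = Dose / C₀.
Vd = 3110 / 37 = 84.05 L

84.1 L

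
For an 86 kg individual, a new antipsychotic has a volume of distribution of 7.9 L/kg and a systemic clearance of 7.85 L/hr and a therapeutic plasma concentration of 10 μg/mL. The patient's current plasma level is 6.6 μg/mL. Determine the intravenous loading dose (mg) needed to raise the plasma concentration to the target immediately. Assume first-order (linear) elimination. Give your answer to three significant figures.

2310 mg

Vd(total) = 86 kg × 7.9 L/kg = 679.4 L
Concentration deficit ΔC = 10 − 6.6 = 3.400 mg/L
LD = Vd × ΔC = 679.4 × 3.400 = 2310 mg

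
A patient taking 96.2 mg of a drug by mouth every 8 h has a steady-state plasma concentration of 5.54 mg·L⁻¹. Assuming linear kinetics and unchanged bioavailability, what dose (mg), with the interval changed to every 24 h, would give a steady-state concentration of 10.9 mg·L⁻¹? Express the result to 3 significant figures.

For first-order elimination, Css ∝ F·D/(CL·τ); F and CL are unchanged, so Css ∝ D/τ.
D₂ = D₁ × (Css,target / Css,current) × (τ₂/τ₁) = 96.2 × (10.9/5.54) × (24/8) = 567.8 mg

568 mg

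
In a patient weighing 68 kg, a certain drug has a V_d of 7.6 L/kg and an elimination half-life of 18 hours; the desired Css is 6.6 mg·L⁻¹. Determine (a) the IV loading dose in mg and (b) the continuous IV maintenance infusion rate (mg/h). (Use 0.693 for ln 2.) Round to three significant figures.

Vd(total) = 68 kg × 7.6 L/kg = 516.8 L
LD = Vd × C = 516.8 × 6.6 = 3411 mg
CL = 0.693 × Vd / t½ = 0.693 × 516.8 / 18 = 19.90 L/h
Infusion rate = CL × Css = 19.90 × 6.6 = 131.3 mg/h

(a) 3410 mg; (b) 131 mg/h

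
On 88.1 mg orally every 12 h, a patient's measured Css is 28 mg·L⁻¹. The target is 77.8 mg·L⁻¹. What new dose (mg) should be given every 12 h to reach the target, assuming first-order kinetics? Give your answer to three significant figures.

245 mg

With linear kinetics, Css is proportional to dose rate (D/τ) at fixed clearance.
D₂ = D₁ × (Css,target / Css,current) = 88.1 × 77.8/28 = 244.8 mg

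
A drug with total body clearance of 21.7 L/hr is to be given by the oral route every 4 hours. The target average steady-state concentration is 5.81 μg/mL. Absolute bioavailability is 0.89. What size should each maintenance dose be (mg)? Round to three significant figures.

At steady state, dose per interval replaces the amount cleared in that interval: F·D/τ = CL·Css.
D = CL × Css × τ / F = 21.70 × 5.81 × 4 / 0.89 = 566.6 mg

567 mg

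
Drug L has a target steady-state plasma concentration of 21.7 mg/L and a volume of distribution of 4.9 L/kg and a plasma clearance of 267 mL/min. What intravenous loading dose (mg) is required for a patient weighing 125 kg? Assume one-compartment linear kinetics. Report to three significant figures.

13300 mg

Vd = 4.9 L/kg × 125 kg = 612.5 L
Loading dose depends on Vd (not clearance): it fills the distribution volume.
LD = Vd × C = 612.5 × 21.70 = 13290 mg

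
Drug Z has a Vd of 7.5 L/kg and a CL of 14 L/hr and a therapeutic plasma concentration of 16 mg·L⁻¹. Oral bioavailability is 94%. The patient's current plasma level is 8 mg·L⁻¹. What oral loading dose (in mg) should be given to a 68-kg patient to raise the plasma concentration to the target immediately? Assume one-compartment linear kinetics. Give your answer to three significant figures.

4340 mg

Vd = 7.5 L/kg × 68 kg = 510.0 L
Concentration deficit ΔC = 16 − 8 = 8.000 mg/L
LD = Vd × ΔC / F = 510.0 × 8.000 / 0.94 = 4340 mg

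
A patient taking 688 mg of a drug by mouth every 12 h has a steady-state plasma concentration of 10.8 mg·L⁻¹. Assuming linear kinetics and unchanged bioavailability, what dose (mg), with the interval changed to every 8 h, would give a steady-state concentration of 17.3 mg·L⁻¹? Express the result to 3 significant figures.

735 mg

For first-order elimination, Css ∝ F·D/(CL·τ); F and CL are unchanged, so Css ∝ D/τ.
D₂ = D₁ × (Css,target / Css,current) × (τ₂/τ₁) = 688 × (17.3/10.8) × (8/12) = 734.7 mg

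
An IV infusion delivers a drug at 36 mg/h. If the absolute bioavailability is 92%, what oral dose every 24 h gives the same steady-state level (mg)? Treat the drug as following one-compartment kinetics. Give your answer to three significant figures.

To maintain the same Css, the systemic dosing rate must be unchanged: F·D/τ = infusion rate.
D = rate × τ / F = 36 × 24 / 0.92 = 939.1 mg

939 mg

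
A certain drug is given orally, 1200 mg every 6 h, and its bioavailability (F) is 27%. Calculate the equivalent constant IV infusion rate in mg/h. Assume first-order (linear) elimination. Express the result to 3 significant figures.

Equivalent systemic input: infusion rate = F·D/τ.
Rate = 0.27 × 1200 / 6 = 54.00 mg/h

54.0 mg/h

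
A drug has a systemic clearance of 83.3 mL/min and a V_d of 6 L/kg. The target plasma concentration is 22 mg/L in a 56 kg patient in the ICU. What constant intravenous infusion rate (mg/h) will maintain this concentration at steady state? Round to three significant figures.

CL = 83.3 mL/min = 83.3 × 0.06 = 4.998 L/h
At steady state, infusion rate equals elimination rate: rate in = CL × Css.
Infusion rate = CL · Css = 4.998 L/h × 22 mg/L = 110.0 mg/h

110 mg/h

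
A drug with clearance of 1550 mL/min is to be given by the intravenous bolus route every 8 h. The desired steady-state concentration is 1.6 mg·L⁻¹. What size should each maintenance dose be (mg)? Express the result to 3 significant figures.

Convert clearance: 1550 mL/min × 60 min/h ÷ 1000 mL/L = 93.00 L/h
D = CL × Css × τ = 93.00 × 1.6 × 8 = 1190 mg

1190 mg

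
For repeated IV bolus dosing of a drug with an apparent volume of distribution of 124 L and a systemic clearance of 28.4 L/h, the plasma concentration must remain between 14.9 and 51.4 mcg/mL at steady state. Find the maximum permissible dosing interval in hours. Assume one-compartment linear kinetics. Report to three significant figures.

5.41 h

k = CL / Vd = 28.40 / 124.0 = 0.2290 h⁻¹
Between IV bolus doses, concentration decays as C = C₀·e^(−kτ), so C_peak/C_trough = e^(kτ).
τ_max = ln(C_peak/C_trough) / k = ln(51.4/14.9) / 0.2290 = 1.238 / 0.2290 = 5.406 h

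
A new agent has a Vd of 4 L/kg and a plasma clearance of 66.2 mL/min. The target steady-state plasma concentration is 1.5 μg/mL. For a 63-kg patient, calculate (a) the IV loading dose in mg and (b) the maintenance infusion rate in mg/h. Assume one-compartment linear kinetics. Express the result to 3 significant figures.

Vd = 4 L/kg × 63 kg = 252.0 L
Loading dose = Vd × C = 252.0 × 1.5 = 378.0 mg
CL = 66.2 mL/min = 66.2 × 0.06 = 3.972 L/h
Maintenance: replace elimination → rate = CL × Css = 3.972 × 1.5 = 5.958 mg/h

(a) 378 mg; (b) 5.96 mg/h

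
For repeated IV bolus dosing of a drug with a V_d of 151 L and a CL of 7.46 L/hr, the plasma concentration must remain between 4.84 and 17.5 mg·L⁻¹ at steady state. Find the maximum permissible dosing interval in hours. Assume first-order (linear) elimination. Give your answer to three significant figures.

k = CL / Vd = 7.460 / 151.0 = 0.04940 h⁻¹
Between IV bolus doses, concentration decays as C = C₀·e^(−kτ), so C_peak/C_trough = e^(kτ).
τ_max = ln(C_peak/C_trough) / k = ln(17.5/4.84) / 0.04940 = 1.285 / 0.04940 = 26.01 h

26.0 h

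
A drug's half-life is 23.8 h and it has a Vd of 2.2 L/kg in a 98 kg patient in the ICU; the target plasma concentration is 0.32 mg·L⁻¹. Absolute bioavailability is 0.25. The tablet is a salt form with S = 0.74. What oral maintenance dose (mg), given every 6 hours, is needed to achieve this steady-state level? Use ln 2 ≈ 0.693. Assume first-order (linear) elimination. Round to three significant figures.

65.2 mg

Total Vd = 2.2 × 98 = 215.6 L
CL = ln 2 · Vd / t½ = 0.693 × 215.6 / 23.8 = 6.278 L/h
D = CL × Css × τ / F / S = 6.278 × 0.32 × 6 / 0.25 / 0.74 = 65.16 mg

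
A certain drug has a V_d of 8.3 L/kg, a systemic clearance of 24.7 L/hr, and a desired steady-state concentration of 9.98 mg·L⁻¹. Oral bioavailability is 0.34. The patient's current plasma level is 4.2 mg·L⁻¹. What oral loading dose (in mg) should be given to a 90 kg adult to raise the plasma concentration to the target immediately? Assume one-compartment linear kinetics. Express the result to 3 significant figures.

Vd(total) = 90 kg × 8.3 L/kg = 747.0 L
Concentration deficit ΔC = 9.98 − 4.2 = 5.780 mg/L
LD = Vd × ΔC / F = 747.0 × 5.780 / 0.34 = 12700 mg

12700 mg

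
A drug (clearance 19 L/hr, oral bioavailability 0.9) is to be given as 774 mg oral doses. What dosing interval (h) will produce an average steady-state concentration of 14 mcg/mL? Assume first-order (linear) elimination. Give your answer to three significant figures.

2.62 h

F·D/τ = CL·Css → τ = F·D / (CL·Css).
τ = 0.9 × 774 / (19 × 14) = 2.619 h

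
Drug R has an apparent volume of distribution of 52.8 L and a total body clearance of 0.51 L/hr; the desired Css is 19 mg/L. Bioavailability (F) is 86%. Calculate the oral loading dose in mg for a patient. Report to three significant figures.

LD = Vd × C / F = 52.80 × 19.00 / 0.86 = 1167 mg

1170 mg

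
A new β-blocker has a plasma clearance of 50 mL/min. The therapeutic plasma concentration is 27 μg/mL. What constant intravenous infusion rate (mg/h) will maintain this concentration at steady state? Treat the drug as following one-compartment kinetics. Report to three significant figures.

81.0 mg/h

CL = 50 mL/min × 60/1000 = 3.000 L/h
Rate = CL × Css = 3.000 × 27 = 81.00 mg/h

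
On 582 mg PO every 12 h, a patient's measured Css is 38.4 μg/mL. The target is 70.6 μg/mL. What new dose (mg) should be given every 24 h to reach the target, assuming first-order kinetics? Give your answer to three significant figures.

For first-order elimination, Css ∝ F·D/(CL·τ); F and CL are unchanged, so Css ∝ D/τ.
D₂ = D₁ × (Css,target / Css,current) × (τ₂/τ₁) = 582 × (70.6/38.4) × (24/12) = 2140 mg

2140 mg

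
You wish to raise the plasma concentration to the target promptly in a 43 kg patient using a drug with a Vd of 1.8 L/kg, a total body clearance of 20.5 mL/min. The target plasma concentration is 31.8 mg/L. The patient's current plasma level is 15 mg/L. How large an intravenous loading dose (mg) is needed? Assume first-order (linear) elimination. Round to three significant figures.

Vd = 1.8 L/kg × 43 kg = 77.40 L
The loading dose fills Vd to the target concentration; clearance is irrelevant here.
Concentration deficit ΔC = 31.8 − 15 = 16.80 mg/L
LD = Vd × ΔC = 77.40 × 16.80 = 1300 mg

1300 mg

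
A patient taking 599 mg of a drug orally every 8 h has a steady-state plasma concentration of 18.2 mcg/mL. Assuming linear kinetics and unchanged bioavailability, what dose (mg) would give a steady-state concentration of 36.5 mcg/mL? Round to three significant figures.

1200 mg

For first-order elimination, Css ∝ F·D/(CL·τ); F and CL are unchanged, so Css ∝ D/τ.
D₂ = D₁ × (Css,target / Css,current) = 599 × 36.5/18.2 = 1201 mg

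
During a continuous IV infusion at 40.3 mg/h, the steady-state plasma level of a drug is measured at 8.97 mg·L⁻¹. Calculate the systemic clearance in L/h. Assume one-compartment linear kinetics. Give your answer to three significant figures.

4.49 L/h

At steady state, infusion rate = CL × Css, so CL = rate / Css.
CL = 40.3 / 8.97 = 4.493 L/h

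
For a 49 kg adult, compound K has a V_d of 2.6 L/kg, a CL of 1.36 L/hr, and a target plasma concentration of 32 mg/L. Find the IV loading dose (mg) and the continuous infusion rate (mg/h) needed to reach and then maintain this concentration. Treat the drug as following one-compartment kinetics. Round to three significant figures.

(a) 4080 mg; (b) 43.5 mg/h

Total Vd = 2.6 × 49 = 127.4 L
Loading: fill Vd to C_target → 127.4 L × 32 mg/L = 4077 mg
Maintenance: replace elimination → rate = CL × Css = 1.360 × 32 = 43.52 mg/h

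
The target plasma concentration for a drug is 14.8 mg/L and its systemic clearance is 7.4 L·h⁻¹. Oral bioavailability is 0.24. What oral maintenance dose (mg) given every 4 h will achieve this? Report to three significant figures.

At steady state, dose per interval replaces the amount cleared in that interval: F·D/τ = CL·Css.
D = CL × Css × τ / F = 7.400 × 14.8 × 4 / 0.24 = 1825 mg

1830 mg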